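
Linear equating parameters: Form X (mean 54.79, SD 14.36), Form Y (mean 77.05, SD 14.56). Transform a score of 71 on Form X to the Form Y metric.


slope = SD_Y / SD_X = 14.56 / 14.36 ~ 1.0139
intercept = mean_Y - slope * mean_X = 77.05 - (14.56 / 14.36) * 54.79 ~ 21.4969
Y = slope * X + intercept. To avoid rounding drift from the rounded slope/intercept, evaluate the equivalent form Y = mean_Y + SD_Y * (X - mean_X) / SD_X at full precision:
Y = 77.05 + 14.56 * (71 - 54.79) / 14.36
Y = 77.05 + 14.56 * 16.21 / 14.36
Y = 77.05 + 236.0176 / 14.36
Y = 77.05 + 16.4358
Y = 93.4858

93.4858


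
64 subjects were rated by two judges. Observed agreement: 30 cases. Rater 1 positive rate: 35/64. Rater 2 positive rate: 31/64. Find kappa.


P_o = 30/64 = 0.46875
P_e = (35*31 + 29*33) / 4096 = 0.498535
kappa = (P_o - P_e) / (1 - P_e)
kappa = (0.46875 - 0.498535) / (1 - 0.498535)
kappa = -0.0594

-0.0594


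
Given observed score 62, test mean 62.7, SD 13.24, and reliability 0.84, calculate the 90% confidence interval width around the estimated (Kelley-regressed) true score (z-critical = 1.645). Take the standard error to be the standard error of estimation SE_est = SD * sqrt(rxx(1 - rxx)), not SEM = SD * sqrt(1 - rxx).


True score estimate = 0.84*62 + 0.16*62.7 = 62.112
SE_est = SD * sqrt(rxx * (1 - rxx)) = 13.24 * sqrt(0.84 * 0.16) = 13.24 * sqrt(0.1344) = 4.853864
CI = T_est +/- z * SE_est, so width = 2 * z * SE_est = 2 * 1.645 * 4.853864
Width = 15.9692

15.9692


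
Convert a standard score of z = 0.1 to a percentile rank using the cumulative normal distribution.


CDF(z) = 0.5 * (1 + erf(z/sqrt(2)))
erf(0.0707) = 0.0797
CDF = 0.5398
Percentile rank = 0.5398 * 100 = 53.98

53.98


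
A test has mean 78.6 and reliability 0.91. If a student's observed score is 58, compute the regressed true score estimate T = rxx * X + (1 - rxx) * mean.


T_est = rxx * X + (1 - rxx) * mean
T_est = 0.91 * 58 + 0.09 * 78.6
T_est = 52.78 + 7.074
T_est = 59.854

59.854


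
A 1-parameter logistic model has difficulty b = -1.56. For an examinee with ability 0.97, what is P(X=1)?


theta - b = 0.97 - -1.56 = 2.53
exp(-(theta - b)) = exp(-2.53) = 0.0797
P = 1 / (1 + 0.0797)
P = 0.9262

0.9262


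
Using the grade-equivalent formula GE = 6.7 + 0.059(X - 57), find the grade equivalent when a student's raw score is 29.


raw - median = 29 - 57 = -28
slope * diff = 0.059 * -28 = -1.652
GE = 6.7 + -1.652
GE = 5.048

5.048


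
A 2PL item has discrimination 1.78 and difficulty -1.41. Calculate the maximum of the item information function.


For 2PL, max info at theta = b = -1.41
I_max = a^2 / 4 = 1.78^2 / 4
= 3.1684 / 4
I_max = 0.7921

0.7921


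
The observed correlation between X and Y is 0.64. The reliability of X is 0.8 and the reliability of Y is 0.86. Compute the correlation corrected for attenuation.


r_corrected = rxy / sqrt(rxx * ryy)
= 0.64 / sqrt(0.8 * 0.86)
= 0.64 / sqrt(0.688)
= 0.64 / 0.829458
r_corrected = 0.7716

0.7716


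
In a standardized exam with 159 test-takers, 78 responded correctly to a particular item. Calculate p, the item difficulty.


Item difficulty p = number correct / total examinees
p = 78 / 159
p = 0.4906

0.4906


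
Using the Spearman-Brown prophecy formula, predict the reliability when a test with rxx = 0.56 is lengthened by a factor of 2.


r_new = (n * rxx) / (1 + (n-1) * rxx)
r_new = (2 * 0.56) / (1 + 1 * 0.56)
r_new = 1.12 / 1.56
r_new = 0.7179

0.7179


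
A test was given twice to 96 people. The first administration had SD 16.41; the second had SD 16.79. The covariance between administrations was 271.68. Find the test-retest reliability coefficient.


r = cov(X,Y) / (SD_X * SD_Y)
r = 271.68 / (16.41 * 16.79)
r = 271.68 / 275.5239
r = 0.986

0.986


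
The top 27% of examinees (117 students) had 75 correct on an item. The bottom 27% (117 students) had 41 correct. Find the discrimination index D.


p_upper = 75/117 = 0.641
p_lower = 41/117 = 0.3504
D = 0.641 - 0.3504 = 0.2906

0.2906


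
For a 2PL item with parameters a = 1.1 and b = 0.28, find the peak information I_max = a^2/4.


For 2PL, max info at theta = b = 0.28
I_max = a^2 / 4 = 1.1^2 / 4
= 1.21 / 4
I_max = 0.3025

0.3025


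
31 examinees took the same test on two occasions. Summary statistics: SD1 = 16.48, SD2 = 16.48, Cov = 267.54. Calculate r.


r = cov(X,Y) / (SD_X * SD_Y)
r = 267.54 / (16.48 * 16.48)
r = 267.54 / 271.5904
r = 0.9851

0.9851


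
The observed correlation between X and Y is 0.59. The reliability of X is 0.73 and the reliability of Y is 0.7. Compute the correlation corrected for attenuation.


r_corrected = rxy / sqrt(rxx * ryy)
= 0.59 / sqrt(0.73 * 0.7)
= 0.59 / sqrt(0.511)
= 0.59 / 0.714843
r_corrected = 0.8254

0.8254


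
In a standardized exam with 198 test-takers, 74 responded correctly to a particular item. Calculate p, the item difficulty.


Item difficulty p = number correct / total examinees
p = 74 / 198
p = 0.3737

0.3737


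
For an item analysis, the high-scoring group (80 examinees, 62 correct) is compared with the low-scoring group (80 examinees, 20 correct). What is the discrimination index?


p_upper = 62/80 = 0.775
p_lower = 20/80 = 0.25
D = 0.775 - 0.25 = 0.525

0.525


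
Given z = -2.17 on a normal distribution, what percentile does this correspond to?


CDF(z) = 0.5 * (1 + erf(z/sqrt(2)))
erf(-1.5344) = -0.97
CDF = 0.015
Percentile rank = 0.015 * 100 = 1.5

1.5


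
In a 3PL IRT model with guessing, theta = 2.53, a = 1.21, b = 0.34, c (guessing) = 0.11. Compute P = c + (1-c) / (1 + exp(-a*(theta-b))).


logit = 1.21*(2.53 - 0.34) = 2.6499
P* = 1/(1 + exp(-2.6499)) = 0.934
P = 0.11 + (1 - 0.11) * 0.934
P = 0.9413

0.9413


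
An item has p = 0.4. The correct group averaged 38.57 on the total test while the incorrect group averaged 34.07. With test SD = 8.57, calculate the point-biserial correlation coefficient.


q = 1 - p = 0.6
rpb = ((M1 - M0) / SD) * sqrt(p * q)
rpb = ((38.57 - 34.07) / 8.57) * sqrt(0.4 * 0.6)
rpb = 0.2572

0.2572


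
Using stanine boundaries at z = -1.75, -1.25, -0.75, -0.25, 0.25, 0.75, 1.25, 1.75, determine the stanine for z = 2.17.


Stanine boundaries: [-1.75, -1.25, -0.75, -0.25, 0.25, 0.75, 1.25, 1.75]
z = 2.17
Check each boundary:
  z >= -1.75 -> could be stanine 2
  z >= -1.25 -> could be stanine 3
  z >= -0.75 -> could be stanine 4
  z >= -0.25 -> could be stanine 5
  z >= 0.25 -> could be stanine 6
  z >= 0.75 -> could be stanine 7
  z >= 1.25 -> could be stanine 8
  z >= 1.75 -> could be stanine 9
Highest qualifying boundary gives stanine = 9

9


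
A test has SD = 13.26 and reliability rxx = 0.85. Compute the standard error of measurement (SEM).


SEM = SD * sqrt(1 - rxx)
SEM = 13.26 * sqrt(1 - 0.85)
SEM = 13.26 * sqrt(0.15) = 13.26 * 0.387298
SEM = 5.1356

5.1356


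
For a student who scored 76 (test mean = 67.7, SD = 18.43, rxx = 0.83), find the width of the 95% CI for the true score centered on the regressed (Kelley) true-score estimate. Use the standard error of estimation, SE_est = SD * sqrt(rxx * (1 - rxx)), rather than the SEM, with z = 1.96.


True score estimate = 0.83*76 + 0.17*67.7 = 74.589
SE_est = SD * sqrt(rxx * (1 - rxx)) = 18.43 * sqrt(0.83 * 0.17) = 18.43 * sqrt(0.1411) = 6.922912
CI = T_est +/- z * SE_est, so width = 2 * z * SE_est = 2 * 1.96 * 6.922912
Width = 27.1378

27.1378


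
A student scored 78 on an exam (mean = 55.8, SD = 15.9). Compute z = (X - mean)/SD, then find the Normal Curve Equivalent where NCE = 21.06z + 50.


z = (X - mean) / SD = (78 - 55.8) / 15.9
z = 22.2 / 15.9
z = 1.3962
NCE = NCE = 21.06z + 50
Carry z at full precision (z = 22.2 / 15.9) into the conversion:
NCE = 21.06 * (22.2 / 15.9) + 50 = 467.532 / 15.9 + 50
NCE = 29.4045 + 50
NCE = 79.4045

79.4045


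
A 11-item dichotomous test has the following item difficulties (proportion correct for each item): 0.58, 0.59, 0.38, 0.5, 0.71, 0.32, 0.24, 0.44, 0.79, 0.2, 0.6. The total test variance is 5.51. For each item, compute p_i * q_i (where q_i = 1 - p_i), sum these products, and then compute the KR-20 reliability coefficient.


For each item, compute p_i * q_i:
  Item 1: 0.58 * 0.42 = 0.2436
  Item 2: 0.59 * 0.41 = 0.2419
  Item 3: 0.38 * 0.62 = 0.2356
  Item 4: 0.5 * 0.5 = 0.25
  Item 5: 0.71 * 0.29 = 0.2059
  Item 6: 0.32 * 0.68 = 0.2176
  Item 7: 0.24 * 0.76 = 0.1824
  Item 8: 0.44 * 0.56 = 0.2464
  Item 9: 0.79 * 0.21 = 0.1659
  Item 10: 0.2 * 0.8 = 0.16
  Item 11: 0.6 * 0.4 = 0.24
Sum(p_i * q_i) = 0.2436 + 0.2419 + 0.2356 + 0.25 + 0.2059 + 0.2176 + 0.1824 + 0.2464 + 0.1659 + 0.16 + 0.24 = 2.3893
KR-20 = (k/(k-1)) * (1 - Sum(p_i*q_i) / Var_total)
= (11/10) * (1 - 2.3893/5.51)
= 1.1 * 0.5664
KR-20 = 0.623

0.623


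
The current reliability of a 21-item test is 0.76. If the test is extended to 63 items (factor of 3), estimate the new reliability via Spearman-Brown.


r_new = (n * rxx) / (1 + (n-1) * rxx)
r_new = (3 * 0.76) / (1 + 2 * 0.76)
r_new = 2.28 / 2.52
r_new = 0.9048

0.9048


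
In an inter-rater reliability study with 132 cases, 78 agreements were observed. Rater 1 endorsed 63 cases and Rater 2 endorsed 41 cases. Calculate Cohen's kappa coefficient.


P_o = 78/132 = 0.590909
P_e = (63*41 + 69*91) / 17424 = 0.508609
kappa = (P_o - P_e) / (1 - P_e)
kappa = (0.590909 - 0.508609) / (1 - 0.508609)
kappa = 0.1675

0.1675


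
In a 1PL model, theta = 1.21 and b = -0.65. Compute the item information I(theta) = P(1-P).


P = 1/(1+exp(-(1.21--0.65))) = 0.8653
I = P*(1-P) = 0.8653 * 0.1347
I = 0.1166

0.1166


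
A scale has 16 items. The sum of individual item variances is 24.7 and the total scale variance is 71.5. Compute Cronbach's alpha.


alpha = (k/(k-1)) * (1 - sum(si^2)/s_total^2)
= (16/15) * (1 - 24.7/71.5)
alpha = 0.6982

0.6982


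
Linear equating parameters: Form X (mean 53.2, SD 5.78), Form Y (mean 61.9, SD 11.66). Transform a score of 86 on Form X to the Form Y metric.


slope = SD_Y / SD_X = 11.66 / 5.78 ~ 2.0173
intercept = mean_Y - slope * mean_X = 61.9 - (11.66 / 5.78) * 53.2 ~ -45.4204
Y = slope * X + intercept. To avoid rounding drift from the rounded slope/intercept, evaluate the equivalent form Y = mean_Y + SD_Y * (X - mean_X) / SD_X at full precision:
Y = 61.9 + 11.66 * (86 - 53.2) / 5.78
Y = 61.9 + 11.66 * 32.8 / 5.78
Y = 61.9 + 382.448 / 5.78
Y = 61.9 + 66.1675
Y = 128.0675

128.0675


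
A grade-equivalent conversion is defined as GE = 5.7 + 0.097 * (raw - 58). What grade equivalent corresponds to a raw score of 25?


raw - median = 25 - 58 = -33
slope * diff = 0.097 * -33 = -3.201
GE = 5.7 + -3.201
GE = 2.499

2.499


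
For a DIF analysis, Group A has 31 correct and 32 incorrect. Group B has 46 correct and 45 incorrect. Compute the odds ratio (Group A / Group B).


Odds_A = 31/32 = 0.9688
Odds_B = 46/45 = 1.0222
OR = Odds_A / Odds_B = 0.9688 / 1.0222
Exactly, OR = (31 * 45) / (32 * 46) = 1395 / 1472
OR = 0.9477

0.9477


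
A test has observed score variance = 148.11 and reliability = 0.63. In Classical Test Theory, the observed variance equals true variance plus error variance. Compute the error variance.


var_true = rxx * var_obs = 0.63 * 148.11 = 93.3093
var_error = var_obs - var_true
var_error = 148.11 - 93.3093
var_error = 54.8007

54.8007


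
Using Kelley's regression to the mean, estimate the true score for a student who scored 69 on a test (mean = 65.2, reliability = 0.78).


T_est = rxx * X + (1 - rxx) * mean
T_est = 0.78 * 69 + 0.22 * 65.2
T_est = 53.82 + 14.344
T_est = 68.164

68.164


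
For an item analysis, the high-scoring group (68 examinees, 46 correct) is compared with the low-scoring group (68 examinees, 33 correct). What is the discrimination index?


p_upper = 46/68 = 0.6765
p_lower = 33/68 = 0.4853
D = 0.6765 - 0.4853 = 0.1912

0.1912


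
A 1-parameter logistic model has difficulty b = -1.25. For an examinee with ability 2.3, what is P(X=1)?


theta - b = 2.3 - -1.25 = 3.55
exp(-(theta - b)) = exp(-3.55) = 0.0287
P = 1 / (1 + 0.0287)
P = 0.9721

0.9721


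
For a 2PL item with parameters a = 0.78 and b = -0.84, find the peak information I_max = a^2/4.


For 2PL, max info at theta = b = -0.84
I_max = a^2 / 4 = 0.78^2 / 4
= 0.6084 / 4
I_max = 0.1521

0.1521


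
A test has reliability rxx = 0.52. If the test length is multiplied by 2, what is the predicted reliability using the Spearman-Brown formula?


r_new = (n * rxx) / (1 + (n-1) * rxx)
r_new = (2 * 0.52) / (1 + 1 * 0.52)
r_new = 1.04 / 1.52
r_new = 0.6842

0.6842


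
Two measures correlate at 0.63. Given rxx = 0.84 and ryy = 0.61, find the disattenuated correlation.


r_corrected = rxy / sqrt(rxx * ryy)
= 0.63 / sqrt(0.84 * 0.61)
= 0.63 / sqrt(0.5124)
= 0.63 / 0.715821
r_corrected = 0.8801

0.8801


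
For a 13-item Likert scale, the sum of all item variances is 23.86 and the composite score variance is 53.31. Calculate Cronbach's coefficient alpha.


alpha = (k/(k-1)) * (1 - sum(si^2)/s_total^2)
= (13/12) * (1 - 23.86/53.31)
alpha = 0.5985

0.5985


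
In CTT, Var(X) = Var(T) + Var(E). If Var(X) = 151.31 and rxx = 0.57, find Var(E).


var_true = rxx * var_obs = 0.57 * 151.31 = 86.2467
var_error = var_obs - var_true
var_error = 151.31 - 86.2467
var_error = 65.0633

65.0633


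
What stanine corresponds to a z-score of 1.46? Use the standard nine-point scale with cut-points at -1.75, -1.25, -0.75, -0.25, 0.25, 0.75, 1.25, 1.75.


Stanine boundaries: [-1.75, -1.25, -0.75, -0.25, 0.25, 0.75, 1.25, 1.75]
z = 1.46
Check each boundary:
  z >= -1.75 -> could be stanine 2
  z >= -1.25 -> could be stanine 3
  z >= -0.75 -> could be stanine 4
  z >= -0.25 -> could be stanine 5
  z >= 0.25 -> could be stanine 6
  z >= 0.75 -> could be stanine 7
  z >= 1.25 -> could be stanine 8
  z < 1.75
Highest qualifying boundary gives stanine = 8

8


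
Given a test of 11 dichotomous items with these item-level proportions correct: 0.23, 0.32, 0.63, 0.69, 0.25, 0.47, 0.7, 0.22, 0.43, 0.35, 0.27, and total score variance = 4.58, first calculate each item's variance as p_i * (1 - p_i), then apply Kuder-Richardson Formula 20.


For each item, compute p_i * q_i:
  Item 1: 0.23 * 0.77 = 0.1771
  Item 2: 0.32 * 0.68 = 0.2176
  Item 3: 0.63 * 0.37 = 0.2331
  Item 4: 0.69 * 0.31 = 0.2139
  Item 5: 0.25 * 0.75 = 0.1875
  Item 6: 0.47 * 0.53 = 0.2491
  Item 7: 0.7 * 0.3 = 0.21
  Item 8: 0.22 * 0.78 = 0.1716
  Item 9: 0.43 * 0.57 = 0.2451
  Item 10: 0.35 * 0.65 = 0.2275
  Item 11: 0.27 * 0.73 = 0.1971
Sum(p_i * q_i) = 0.1771 + 0.2176 + 0.2331 + 0.2139 + 0.1875 + 0.2491 + 0.21 + 0.1716 + 0.2451 + 0.2275 + 0.1971 = 2.3296
KR-20 = (k/(k-1)) * (1 - Sum(p_i*q_i) / Var_total)
= (11/10) * (1 - 2.3296/4.58)
= 1.1 * 0.4914
KR-20 = 0.5405

0.5405


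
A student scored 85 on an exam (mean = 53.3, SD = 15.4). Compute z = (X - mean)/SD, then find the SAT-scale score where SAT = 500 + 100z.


z = (X - mean) / SD = (85 - 53.3) / 15.4
z = 31.7 / 15.4
z = 2.0584
SAT-scale = SAT = 500 + 100z
Carry z at full precision (z = 31.7 / 15.4) into the conversion:
SAT-scale = 500 + 100 * (31.7 / 15.4) = 500 + 3170 / 15.4
SAT-scale = 500 + 205.8442
SAT-scale = 705.8442

705.8442


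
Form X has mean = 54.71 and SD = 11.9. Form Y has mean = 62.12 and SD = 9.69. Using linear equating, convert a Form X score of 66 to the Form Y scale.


slope = SD_Y / SD_X = 9.69 / 11.9 ~ 0.8143
intercept = mean_Y - slope * mean_X = 62.12 - (9.69 / 11.9) * 54.71 ~ 17.5704
Y = slope * X + intercept. To avoid rounding drift from the rounded slope/intercept, evaluate the equivalent form Y = mean_Y + SD_Y * (X - mean_X) / SD_X at full precision:
Y = 62.12 + 9.69 * (66 - 54.71) / 11.9
Y = 62.12 + 9.69 * 11.29 / 11.9
Y = 62.12 + 109.4001 / 11.9
Y = 62.12 + 9.1933
Y = 71.3133

71.3133


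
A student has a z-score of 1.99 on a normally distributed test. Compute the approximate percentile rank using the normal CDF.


CDF(z) = 0.5 * (1 + erf(z/sqrt(2)))
erf(1.4071) = 0.9534
CDF = 0.9767
Percentile rank = 0.9767 * 100 = 97.67

97.67


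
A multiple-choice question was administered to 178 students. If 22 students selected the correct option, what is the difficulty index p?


Item difficulty p = number correct / total examinees
p = 22 / 178
p = 0.1236

0.1236


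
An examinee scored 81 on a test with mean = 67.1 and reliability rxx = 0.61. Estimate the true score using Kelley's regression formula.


T_est = rxx * X + (1 - rxx) * mean
T_est = 0.61 * 81 + 0.39 * 67.1
T_est = 49.41 + 26.169
T_est = 75.579

75.579


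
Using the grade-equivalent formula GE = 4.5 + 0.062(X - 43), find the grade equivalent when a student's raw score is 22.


raw - median = 22 - 43 = -21
slope * diff = 0.062 * -21 = -1.302
GE = 4.5 + -1.302
GE = 3.198

3.198


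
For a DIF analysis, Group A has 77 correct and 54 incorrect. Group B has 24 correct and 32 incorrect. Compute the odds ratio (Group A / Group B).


Odds_A = 77/54 = 1.4259
Odds_B = 24/32 = 0.75
OR = Odds_A / Odds_B = 1.4259 / 0.75
Exactly, OR = (77 * 32) / (54 * 24) = 2464 / 1296
OR = 1.9012

1.9012


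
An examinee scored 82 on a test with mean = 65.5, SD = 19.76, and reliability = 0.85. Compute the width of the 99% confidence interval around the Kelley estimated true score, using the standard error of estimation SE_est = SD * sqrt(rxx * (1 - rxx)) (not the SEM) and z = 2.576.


True score estimate = 0.85*82 + 0.15*65.5 = 79.525
SE_est = SD * sqrt(rxx * (1 - rxx)) = 19.76 * sqrt(0.85 * 0.15) = 19.76 * sqrt(0.1275) = 7.055731
CI = T_est +/- z * SE_est, so width = 2 * z * SE_est = 2 * 2.576 * 7.055731
Width = 36.3511

36.3511


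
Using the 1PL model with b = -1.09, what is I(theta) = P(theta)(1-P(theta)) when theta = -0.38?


P = 1/(1+exp(-(-0.38--1.09))) = 0.6704
I = P*(1-P) = 0.6704 * 0.3296
I = 0.221

0.221


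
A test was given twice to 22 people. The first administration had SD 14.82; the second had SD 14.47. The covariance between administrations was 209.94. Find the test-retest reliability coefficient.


r = cov(X,Y) / (SD_X * SD_Y)
r = 209.94 / (14.82 * 14.47)
r = 209.94 / 214.4454
r = 0.979

0.979


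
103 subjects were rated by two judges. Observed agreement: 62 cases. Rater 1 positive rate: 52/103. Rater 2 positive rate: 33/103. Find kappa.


P_o = 62/103 = 0.601942
P_e = (52*33 + 51*70) / 10609 = 0.498256
kappa = (P_o - P_e) / (1 - P_e)
kappa = (0.601942 - 0.498256) / (1 - 0.498256)
kappa = 0.2067

0.2067


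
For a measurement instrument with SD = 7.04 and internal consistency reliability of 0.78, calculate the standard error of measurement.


SEM = SD * sqrt(1 - rxx)
SEM = 7.04 * sqrt(1 - 0.78)
SEM = 7.04 * sqrt(0.22) = 7.04 * 0.469042
SEM = 3.3021

3.3021


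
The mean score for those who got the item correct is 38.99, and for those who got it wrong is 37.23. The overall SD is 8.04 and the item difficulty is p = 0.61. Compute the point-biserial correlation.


q = 1 - p = 0.39
rpb = ((M1 - M0) / SD) * sqrt(p * q)
rpb = ((38.99 - 37.23) / 8.04) * sqrt(0.61 * 0.39)
rpb = 0.1068

0.1068


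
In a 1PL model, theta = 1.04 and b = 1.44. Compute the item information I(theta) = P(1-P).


P = 1/(1+exp(-(1.04-1.44))) = 0.4013
I = P*(1-P) = 0.4013 * 0.5987
I = 0.2403

0.2403


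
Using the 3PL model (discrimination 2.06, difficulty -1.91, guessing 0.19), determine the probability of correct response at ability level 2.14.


logit = 2.06*(2.14 - -1.91) = 8.343
P* = 1/(1 + exp(-8.343)) = 0.9998
P = 0.19 + (1 - 0.19) * 0.9998
P = 0.9998

0.9998


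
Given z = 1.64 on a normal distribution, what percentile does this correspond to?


CDF(z) = 0.5 * (1 + erf(z/sqrt(2)))
erf(1.1597) = 0.899
CDF = 0.9495
Percentile rank = 0.9495 * 100 = 94.95

94.95


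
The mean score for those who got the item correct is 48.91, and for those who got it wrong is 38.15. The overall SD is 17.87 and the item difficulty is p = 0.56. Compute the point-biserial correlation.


q = 1 - p = 0.44
rpb = ((M1 - M0) / SD) * sqrt(p * q)
rpb = ((48.91 - 38.15) / 17.87) * sqrt(0.56 * 0.44)
rpb = 0.2989

0.2989


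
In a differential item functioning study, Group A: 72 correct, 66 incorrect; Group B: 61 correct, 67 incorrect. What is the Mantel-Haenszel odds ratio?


Odds_A = 72/66 = 1.0909
Odds_B = 61/67 = 0.9104
OR = Odds_A / Odds_B = 1.0909 / 0.9104
Exactly, OR = (72 * 67) / (66 * 61) = 4824 / 4026
OR = 1.1982

1.1982


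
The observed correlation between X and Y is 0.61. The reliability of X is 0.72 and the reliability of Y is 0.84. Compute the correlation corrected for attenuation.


r_corrected = rxy / sqrt(rxx * ryy)
= 0.61 / sqrt(0.72 * 0.84)
= 0.61 / sqrt(0.6048)
= 0.61 / 0.777689
r_corrected = 0.7844

0.7844


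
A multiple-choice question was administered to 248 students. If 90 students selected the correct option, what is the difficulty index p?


Item difficulty p = number correct / total examinees
p = 90 / 248
p = 0.3629

0.3629


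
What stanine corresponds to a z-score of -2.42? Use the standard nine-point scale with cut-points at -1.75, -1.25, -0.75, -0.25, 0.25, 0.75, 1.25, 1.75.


Stanine boundaries: [-1.75, -1.25, -0.75, -0.25, 0.25, 0.75, 1.25, 1.75]
z = -2.42
Check each boundary:
  z < -1.75
  z < -1.25
  z < -0.75
  z < -0.25
  z < 0.25
  z < 0.75
  z < 1.25
  z < 1.75
Highest qualifying boundary gives stanine = 1

1


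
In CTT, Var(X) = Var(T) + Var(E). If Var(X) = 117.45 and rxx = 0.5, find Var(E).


var_true = rxx * var_obs = 0.5 * 117.45 = 58.725
var_error = var_obs - var_true
var_error = 117.45 - 58.725
var_error = 58.725

58.725


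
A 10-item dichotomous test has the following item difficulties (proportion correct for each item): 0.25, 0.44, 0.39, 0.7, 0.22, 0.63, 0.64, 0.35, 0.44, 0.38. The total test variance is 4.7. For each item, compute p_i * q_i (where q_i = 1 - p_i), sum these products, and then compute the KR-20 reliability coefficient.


For each item, compute p_i * q_i:
  Item 1: 0.25 * 0.75 = 0.1875
  Item 2: 0.44 * 0.56 = 0.2464
  Item 3: 0.39 * 0.61 = 0.2379
  Item 4: 0.7 * 0.3 = 0.21
  Item 5: 0.22 * 0.78 = 0.1716
  Item 6: 0.63 * 0.37 = 0.2331
  Item 7: 0.64 * 0.36 = 0.2304
  Item 8: 0.35 * 0.65 = 0.2275
  Item 9: 0.44 * 0.56 = 0.2464
  Item 10: 0.38 * 0.62 = 0.2356
Sum(p_i * q_i) = 0.1875 + 0.2464 + 0.2379 + 0.21 + 0.1716 + 0.2331 + 0.2304 + 0.2275 + 0.2464 + 0.2356 = 2.2264
KR-20 = (k/(k-1)) * (1 - Sum(p_i*q_i) / Var_total)
= (10/9) * (1 - 2.2264/4.7)
= 1.1111 * 0.5263
KR-20 = 0.5848

0.5848


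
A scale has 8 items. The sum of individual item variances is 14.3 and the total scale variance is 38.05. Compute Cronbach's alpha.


alpha = (k/(k-1)) * (1 - sum(si^2)/s_total^2)
= (8/7) * (1 - 14.3/38.05)
alpha = 0.7133

0.7133


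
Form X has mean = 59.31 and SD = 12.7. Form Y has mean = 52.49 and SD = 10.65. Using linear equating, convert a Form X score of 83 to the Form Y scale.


slope = SD_Y / SD_X = 10.65 / 12.7 ~ 0.8386
intercept = mean_Y - slope * mean_X = 52.49 - (10.65 / 12.7) * 59.31 ~ 2.7537
Y = slope * X + intercept. To avoid rounding drift from the rounded slope/intercept, evaluate the equivalent form Y = mean_Y + SD_Y * (X - mean_X) / SD_X at full precision:
Y = 52.49 + 10.65 * (83 - 59.31) / 12.7
Y = 52.49 + 10.65 * 23.69 / 12.7
Y = 52.49 + 252.2985 / 12.7
Y = 52.49 + 19.866
Y = 72.356

72.356


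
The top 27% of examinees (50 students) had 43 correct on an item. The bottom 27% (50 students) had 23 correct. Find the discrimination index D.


p_upper = 43/50 = 0.86
p_lower = 23/50 = 0.46
D = 0.86 - 0.46 = 0.4

0.4


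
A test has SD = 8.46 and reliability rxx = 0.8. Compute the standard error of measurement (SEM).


SEM = SD * sqrt(1 - rxx)
SEM = 8.46 * sqrt(1 - 0.8)
SEM = 8.46 * sqrt(0.2) = 8.46 * 0.447214
SEM = 3.7834

3.7834


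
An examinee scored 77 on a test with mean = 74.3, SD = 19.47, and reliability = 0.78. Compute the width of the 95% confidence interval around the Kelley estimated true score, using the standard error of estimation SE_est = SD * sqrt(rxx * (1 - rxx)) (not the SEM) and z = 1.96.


True score estimate = 0.78*77 + 0.22*74.3 = 76.406
SE_est = SD * sqrt(rxx * (1 - rxx)) = 19.47 * sqrt(0.78 * 0.22) = 19.47 * sqrt(0.1716) = 8.065376
CI = T_est +/- z * SE_est, so width = 2 * z * SE_est = 2 * 1.96 * 8.065376
Width = 31.6163

31.6163


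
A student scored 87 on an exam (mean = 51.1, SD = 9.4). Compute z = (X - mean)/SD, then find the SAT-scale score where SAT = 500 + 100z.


z = (X - mean) / SD = (87 - 51.1) / 9.4
z = 35.9 / 9.4
z = 3.8191
SAT-scale = SAT = 500 + 100z
Carry z at full precision (z = 35.9 / 9.4) into the conversion:
SAT-scale = 500 + 100 * (35.9 / 9.4) = 500 + 3590 / 9.4
SAT-scale = 500 + 381.9149
SAT-scale = 881.9149

881.9149


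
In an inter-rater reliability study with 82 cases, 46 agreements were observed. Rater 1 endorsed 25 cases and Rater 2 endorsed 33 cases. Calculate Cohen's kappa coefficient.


P_o = 46/82 = 0.560976
P_e = (25*33 + 57*49) / 6724 = 0.538073
kappa = (P_o - P_e) / (1 - P_e)
kappa = (0.560976 - 0.538073) / (1 - 0.538073)
kappa = 0.0496

0.0496


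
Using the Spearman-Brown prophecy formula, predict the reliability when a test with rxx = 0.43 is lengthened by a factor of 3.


r_new = (n * rxx) / (1 + (n-1) * rxx)
r_new = (3 * 0.43) / (1 + 2 * 0.43)
r_new = 1.29 / 1.86
r_new = 0.6935

0.6935


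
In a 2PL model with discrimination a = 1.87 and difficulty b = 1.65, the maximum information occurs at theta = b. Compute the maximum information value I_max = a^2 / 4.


For 2PL, max info at theta = b = 1.65
I_max = a^2 / 4 = 1.87^2 / 4
= 3.4969 / 4
I_max = 0.8742

0.8742


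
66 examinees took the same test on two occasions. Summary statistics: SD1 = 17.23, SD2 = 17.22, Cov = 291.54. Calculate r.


r = cov(X,Y) / (SD_X * SD_Y)
r = 291.54 / (17.23 * 17.22)
r = 291.54 / 296.7006
r = 0.9826

0.9826


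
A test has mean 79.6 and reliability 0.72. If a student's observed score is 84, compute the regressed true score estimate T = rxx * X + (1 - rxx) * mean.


T_est = rxx * X + (1 - rxx) * mean
T_est = 0.72 * 84 + 0.28 * 79.6
T_est = 60.48 + 22.288
T_est = 82.768

82.768


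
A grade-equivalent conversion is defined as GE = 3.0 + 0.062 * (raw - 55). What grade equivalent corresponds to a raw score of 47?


raw - median = 47 - 55 = -8
slope * diff = 0.062 * -8 = -0.496
GE = 3.0 + -0.496
GE = 2.504

2.504


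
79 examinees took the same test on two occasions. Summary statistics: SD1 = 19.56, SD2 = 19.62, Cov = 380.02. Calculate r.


r = cov(X,Y) / (SD_X * SD_Y)
r = 380.02 / (19.56 * 19.62)
r = 380.02 / 383.7672
r = 0.9902

0.9902


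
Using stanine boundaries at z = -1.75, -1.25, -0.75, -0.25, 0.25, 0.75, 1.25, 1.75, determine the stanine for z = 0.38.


Stanine boundaries: [-1.75, -1.25, -0.75, -0.25, 0.25, 0.75, 1.25, 1.75]
z = 0.38
Check each boundary:
  z >= -1.75 -> could be stanine 2
  z >= -1.25 -> could be stanine 3
  z >= -0.75 -> could be stanine 4
  z >= -0.25 -> could be stanine 5
  z >= 0.25 -> could be stanine 6
  z < 0.75
  z < 1.25
  z < 1.75
Highest qualifying boundary gives stanine = 6

6


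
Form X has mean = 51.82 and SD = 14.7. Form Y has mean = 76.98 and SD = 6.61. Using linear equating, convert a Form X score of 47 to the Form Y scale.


slope = SD_Y / SD_X = 6.61 / 14.7 ~ 0.4497
intercept = mean_Y - slope * mean_X = 76.98 - (6.61 / 14.7) * 51.82 ~ 53.6786
Y = slope * X + intercept. To avoid rounding drift from the rounded slope/intercept, evaluate the equivalent form Y = mean_Y + SD_Y * (X - mean_X) / SD_X at full precision:
Y = 76.98 + 6.61 * (47 - 51.82) / 14.7
Y = 76.98 - 6.61 * 4.82 / 14.7
Y = 76.98 - 31.8602 / 14.7
Y = 76.98 - 2.1674
Y = 74.8126

74.8126


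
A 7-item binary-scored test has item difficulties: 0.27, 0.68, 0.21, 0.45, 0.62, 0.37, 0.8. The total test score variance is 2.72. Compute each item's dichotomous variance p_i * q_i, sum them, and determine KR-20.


For each item, compute p_i * q_i:
  Item 1: 0.27 * 0.73 = 0.1971
  Item 2: 0.68 * 0.32 = 0.2176
  Item 3: 0.21 * 0.79 = 0.1659
  Item 4: 0.45 * 0.55 = 0.2475
  Item 5: 0.62 * 0.38 = 0.2356
  Item 6: 0.37 * 0.63 = 0.2331
  Item 7: 0.8 * 0.2 = 0.16
Sum(p_i * q_i) = 0.1971 + 0.2176 + 0.1659 + 0.2475 + 0.2356 + 0.2331 + 0.16 = 1.4568
KR-20 = (k/(k-1)) * (1 - Sum(p_i*q_i) / Var_total)
= (7/6) * (1 - 1.4568/2.72)
= 1.1667 * 0.4644
KR-20 = 0.5418

0.5418


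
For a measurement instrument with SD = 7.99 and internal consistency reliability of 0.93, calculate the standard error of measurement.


SEM = SD * sqrt(1 - rxx)
SEM = 7.99 * sqrt(1 - 0.93)
SEM = 7.99 * sqrt(0.07) = 7.99 * 0.264575
SEM = 2.114

2.114


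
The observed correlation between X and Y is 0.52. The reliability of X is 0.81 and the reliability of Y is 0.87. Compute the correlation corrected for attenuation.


r_corrected = rxy / sqrt(rxx * ryy)
= 0.52 / sqrt(0.81 * 0.87)
= 0.52 / sqrt(0.7047)
= 0.52 / 0.839464
r_corrected = 0.6194

0.6194


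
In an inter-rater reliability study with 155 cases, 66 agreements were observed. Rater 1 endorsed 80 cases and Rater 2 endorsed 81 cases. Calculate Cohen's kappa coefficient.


P_o = 66/155 = 0.425806
P_e = (80*81 + 75*74) / 24025 = 0.500728
kappa = (P_o - P_e) / (1 - P_e)
kappa = (0.425806 - 0.500728) / (1 - 0.500728)
kappa = -0.1501

-0.1501


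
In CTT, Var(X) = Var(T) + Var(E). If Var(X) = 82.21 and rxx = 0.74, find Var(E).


var_true = rxx * var_obs = 0.74 * 82.21 = 60.8354
var_error = var_obs - var_true
var_error = 82.21 - 60.8354
var_error = 21.3746

21.3746


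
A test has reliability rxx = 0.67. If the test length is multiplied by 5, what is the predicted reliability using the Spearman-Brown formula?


r_new = (n * rxx) / (1 + (n-1) * rxx)
r_new = (5 * 0.67) / (1 + 4 * 0.67)
r_new = 3.35 / 3.68
r_new = 0.9103

0.9103


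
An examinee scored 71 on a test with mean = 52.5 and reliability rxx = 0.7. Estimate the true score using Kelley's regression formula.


T_est = rxx * X + (1 - rxx) * mean
T_est = 0.7 * 71 + 0.3 * 52.5
T_est = 49.7 + 15.75
T_est = 65.45

65.45


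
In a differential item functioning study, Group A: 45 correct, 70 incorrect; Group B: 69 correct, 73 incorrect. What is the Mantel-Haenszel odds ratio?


Odds_A = 45/70 = 0.6429
Odds_B = 69/73 = 0.9452
OR = Odds_A / Odds_B = 0.6429 / 0.9452
Exactly, OR = (45 * 73) / (70 * 69) = 3285 / 4830
OR = 0.6801

0.6801


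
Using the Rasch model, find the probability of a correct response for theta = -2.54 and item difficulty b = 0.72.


theta - b = -2.54 - 0.72 = -3.26
exp(-(theta - b)) = exp(3.26) = 26.0495
P = 1 / (1 + 26.0495)
P = 0.037

0.037


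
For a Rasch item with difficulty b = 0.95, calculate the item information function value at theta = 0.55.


P = 1/(1+exp(-(0.55-0.95))) = 0.4013
I = P*(1-P) = 0.4013 * 0.5987
I = 0.2403

0.2403


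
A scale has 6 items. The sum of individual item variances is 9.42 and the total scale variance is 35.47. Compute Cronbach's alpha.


alpha = (k/(k-1)) * (1 - sum(si^2)/s_total^2)
= (6/5) * (1 - 9.42/35.47)
alpha = 0.8813

0.8813


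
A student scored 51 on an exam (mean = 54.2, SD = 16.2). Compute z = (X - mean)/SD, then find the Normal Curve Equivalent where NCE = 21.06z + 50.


z = (X - mean) / SD = (51 - 54.2) / 16.2
z = -3.2 / 16.2
z = -0.1975
NCE = NCE = 21.06z + 50
Carry z at full precision (z = -3.2 / 16.2) into the conversion:
NCE = 21.06 * (-3.2 / 16.2) + 50 = -67.392 / 16.2 + 50
NCE = -4.16 + 50
NCE = 45.84

45.84


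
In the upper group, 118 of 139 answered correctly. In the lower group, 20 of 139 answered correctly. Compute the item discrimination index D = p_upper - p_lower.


p_upper = 118/139 = 0.8489
p_lower = 20/139 = 0.1439
D = 0.8489 - 0.1439 = 0.705

0.705


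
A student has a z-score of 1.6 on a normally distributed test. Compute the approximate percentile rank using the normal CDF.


CDF(z) = 0.5 * (1 + erf(z/sqrt(2)))
erf(1.1314) = 0.8904
CDF = 0.9452
Percentile rank = 0.9452 * 100 = 94.52

94.52


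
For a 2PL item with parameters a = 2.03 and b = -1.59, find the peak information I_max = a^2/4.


For 2PL, max info at theta = b = -1.59
I_max = a^2 / 4 = 2.03^2 / 4
= 4.1209 / 4
I_max = 1.0302

1.0302


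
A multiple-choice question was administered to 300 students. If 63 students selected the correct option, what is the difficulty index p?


Item difficulty p = number correct / total examinees
p = 63 / 300
p = 0.21

0.21


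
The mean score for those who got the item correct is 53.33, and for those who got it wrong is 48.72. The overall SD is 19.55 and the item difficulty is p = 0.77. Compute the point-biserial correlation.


q = 1 - p = 0.23
rpb = ((M1 - M0) / SD) * sqrt(p * q)
rpb = ((53.33 - 48.72) / 19.55) * sqrt(0.77 * 0.23)
rpb = 0.0992

0.0992


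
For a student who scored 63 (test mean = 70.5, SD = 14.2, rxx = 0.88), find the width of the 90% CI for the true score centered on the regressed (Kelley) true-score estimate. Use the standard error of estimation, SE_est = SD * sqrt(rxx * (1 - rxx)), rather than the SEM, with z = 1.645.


True score estimate = 0.88*63 + 0.12*70.5 = 63.9
SE_est = SD * sqrt(rxx * (1 - rxx)) = 14.2 * sqrt(0.88 * 0.12) = 14.2 * sqrt(0.1056) = 4.614454
CI = T_est +/- z * SE_est, so width = 2 * z * SE_est = 2 * 1.645 * 4.614454
Width = 15.1816

15.1816


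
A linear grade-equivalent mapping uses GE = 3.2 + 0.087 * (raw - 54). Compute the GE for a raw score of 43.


raw - median = 43 - 54 = -11
slope * diff = 0.087 * -11 = -0.957
GE = 3.2 + -0.957
GE = 2.243

2.243


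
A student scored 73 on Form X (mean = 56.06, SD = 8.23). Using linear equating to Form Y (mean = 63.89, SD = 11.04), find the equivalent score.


slope = SD_Y / SD_X = 11.04 / 8.23 ~ 1.3414
intercept = mean_Y - slope * mean_X = 63.89 - (11.04 / 8.23) * 56.06 ~ -11.3108
Y = slope * X + intercept. To avoid rounding drift from the rounded slope/intercept, evaluate the equivalent form Y = mean_Y + SD_Y * (X - mean_X) / SD_X at full precision:
Y = 63.89 + 11.04 * (73 - 56.06) / 8.23
Y = 63.89 + 11.04 * 16.94 / 8.23
Y = 63.89 + 187.0176 / 8.23
Y = 63.89 + 22.7239
Y = 86.6139

86.6139


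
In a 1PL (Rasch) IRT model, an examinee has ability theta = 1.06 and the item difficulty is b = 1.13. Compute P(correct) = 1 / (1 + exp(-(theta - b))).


theta - b = 1.06 - 1.13 = -0.07
exp(-(theta - b)) = exp(0.07) = 1.0725
P = 1 / (1 + 1.0725)
P = 0.4825

0.4825


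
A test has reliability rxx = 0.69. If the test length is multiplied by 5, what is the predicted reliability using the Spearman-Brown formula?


r_new = (n * rxx) / (1 + (n-1) * rxx)
r_new = (5 * 0.69) / (1 + 4 * 0.69)
r_new = 3.45 / 3.76
r_new = 0.9176

0.9176


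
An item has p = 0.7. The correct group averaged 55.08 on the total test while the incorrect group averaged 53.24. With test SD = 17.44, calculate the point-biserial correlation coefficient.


q = 1 - p = 0.3
rpb = ((M1 - M0) / SD) * sqrt(p * q)
rpb = ((55.08 - 53.24) / 17.44) * sqrt(0.7 * 0.3)
rpb = 0.0483

0.0483


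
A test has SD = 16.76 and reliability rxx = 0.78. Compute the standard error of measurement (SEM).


SEM = SD * sqrt(1 - rxx)
SEM = 16.76 * sqrt(1 - 0.78)
SEM = 16.76 * sqrt(0.22) = 16.76 * 0.469042
SEM = 7.8611

7.8611


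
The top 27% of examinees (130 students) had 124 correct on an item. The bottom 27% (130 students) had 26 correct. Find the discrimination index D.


p_upper = 124/130 = 0.9538
p_lower = 26/130 = 0.2
D = 0.9538 - 0.2 = 0.7538

0.7538


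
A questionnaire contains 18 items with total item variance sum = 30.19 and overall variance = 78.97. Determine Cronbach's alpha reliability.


alpha = (k/(k-1)) * (1 - sum(si^2)/s_total^2)
= (18/17) * (1 - 30.19/78.97)
alpha = 0.654

0.654


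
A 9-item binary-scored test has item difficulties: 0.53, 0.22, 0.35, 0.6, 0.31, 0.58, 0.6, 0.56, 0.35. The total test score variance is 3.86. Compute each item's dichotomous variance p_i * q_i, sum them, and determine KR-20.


For each item, compute p_i * q_i:
  Item 1: 0.53 * 0.47 = 0.2491
  Item 2: 0.22 * 0.78 = 0.1716
  Item 3: 0.35 * 0.65 = 0.2275
  Item 4: 0.6 * 0.4 = 0.24
  Item 5: 0.31 * 0.69 = 0.2139
  Item 6: 0.58 * 0.42 = 0.2436
  Item 7: 0.6 * 0.4 = 0.24
  Item 8: 0.56 * 0.44 = 0.2464
  Item 9: 0.35 * 0.65 = 0.2275
Sum(p_i * q_i) = 0.2491 + 0.1716 + 0.2275 + 0.24 + 0.2139 + 0.2436 + 0.24 + 0.2464 + 0.2275 = 2.0596
KR-20 = (k/(k-1)) * (1 - Sum(p_i*q_i) / Var_total)
= (9/8) * (1 - 2.0596/3.86)
= 1.125 * 0.4664
KR-20 = 0.5247

0.5247


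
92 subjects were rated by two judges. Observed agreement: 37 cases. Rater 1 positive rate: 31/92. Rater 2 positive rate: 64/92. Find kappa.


P_o = 37/92 = 0.402174
P_e = (31*64 + 61*28) / 8464 = 0.4362
kappa = (P_o - P_e) / (1 - P_e)
kappa = (0.402174 - 0.4362) / (1 - 0.4362)
kappa = -0.0604

-0.0604


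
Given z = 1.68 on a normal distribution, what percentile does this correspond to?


CDF(z) = 0.5 * (1 + erf(z/sqrt(2)))
erf(1.1879) = 0.907
CDF = 0.9535
Percentile rank = 0.9535 * 100 = 95.35

95.35


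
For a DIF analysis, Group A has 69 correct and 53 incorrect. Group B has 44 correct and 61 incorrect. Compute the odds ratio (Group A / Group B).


Odds_A = 69/53 = 1.3019
Odds_B = 44/61 = 0.7213
OR = Odds_A / Odds_B = 1.3019 / 0.7213
Exactly, OR = (69 * 61) / (53 * 44) = 4209 / 2332
OR = 1.8049

1.8049


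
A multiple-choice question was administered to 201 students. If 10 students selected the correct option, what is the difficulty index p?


Item difficulty p = number correct / total examinees
p = 10 / 201
p = 0.0498

0.0498


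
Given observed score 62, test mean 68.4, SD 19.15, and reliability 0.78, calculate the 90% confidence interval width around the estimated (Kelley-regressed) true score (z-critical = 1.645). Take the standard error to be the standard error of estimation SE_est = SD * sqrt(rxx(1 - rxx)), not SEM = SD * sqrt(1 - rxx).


True score estimate = 0.78*62 + 0.22*68.4 = 63.408
SE_est = SD * sqrt(rxx * (1 - rxx)) = 19.15 * sqrt(0.78 * 0.22) = 19.15 * sqrt(0.1716) = 7.932817
CI = T_est +/- z * SE_est, so width = 2 * z * SE_est = 2 * 1.645 * 7.932817
Width = 26.099

26.099


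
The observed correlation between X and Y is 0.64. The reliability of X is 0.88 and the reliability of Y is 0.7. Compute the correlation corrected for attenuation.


r_corrected = rxy / sqrt(rxx * ryy)
= 0.64 / sqrt(0.88 * 0.7)
= 0.64 / sqrt(0.616)
= 0.64 / 0.784857
r_corrected = 0.8154

0.8154


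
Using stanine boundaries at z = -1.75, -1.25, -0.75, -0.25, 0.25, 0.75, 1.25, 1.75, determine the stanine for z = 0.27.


Stanine boundaries: [-1.75, -1.25, -0.75, -0.25, 0.25, 0.75, 1.25, 1.75]
z = 0.27
Check each boundary:
  z >= -1.75 -> could be stanine 2
  z >= -1.25 -> could be stanine 3
  z >= -0.75 -> could be stanine 4
  z >= -0.25 -> could be stanine 5
  z >= 0.25 -> could be stanine 6
  z < 0.75
  z < 1.25
  z < 1.75
Highest qualifying boundary gives stanine = 6

6


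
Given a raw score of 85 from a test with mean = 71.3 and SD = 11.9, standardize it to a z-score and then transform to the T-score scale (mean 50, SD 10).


z = (X - mean) / SD = (85 - 71.3) / 11.9
z = 13.7 / 11.9
z = 1.1513
T-score = T = 50 + 10z
Carry z at full precision (z = 13.7 / 11.9) into the conversion:
T-score = 50 + 10 * (13.7 / 11.9) = 50 + 137 / 11.9
T-score = 50 + 11.5126
T-score = 61.5126

61.5126


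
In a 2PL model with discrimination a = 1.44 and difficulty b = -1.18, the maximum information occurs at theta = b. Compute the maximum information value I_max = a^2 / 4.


For 2PL, max info at theta = b = -1.18
I_max = a^2 / 4 = 1.44^2 / 4
= 2.0736 / 4
I_max = 0.5184

0.5184


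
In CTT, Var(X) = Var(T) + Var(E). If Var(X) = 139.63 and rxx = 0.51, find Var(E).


var_true = rxx * var_obs = 0.51 * 139.63 = 71.2113
var_error = var_obs - var_true
var_error = 139.63 - 71.2113
var_error = 68.4187

68.4187


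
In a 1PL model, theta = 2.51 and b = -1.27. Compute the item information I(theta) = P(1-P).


P = 1/(1+exp(-(2.51--1.27))) = 0.9777
I = P*(1-P) = 0.9777 * 0.0223
I = 0.0218

0.0218
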